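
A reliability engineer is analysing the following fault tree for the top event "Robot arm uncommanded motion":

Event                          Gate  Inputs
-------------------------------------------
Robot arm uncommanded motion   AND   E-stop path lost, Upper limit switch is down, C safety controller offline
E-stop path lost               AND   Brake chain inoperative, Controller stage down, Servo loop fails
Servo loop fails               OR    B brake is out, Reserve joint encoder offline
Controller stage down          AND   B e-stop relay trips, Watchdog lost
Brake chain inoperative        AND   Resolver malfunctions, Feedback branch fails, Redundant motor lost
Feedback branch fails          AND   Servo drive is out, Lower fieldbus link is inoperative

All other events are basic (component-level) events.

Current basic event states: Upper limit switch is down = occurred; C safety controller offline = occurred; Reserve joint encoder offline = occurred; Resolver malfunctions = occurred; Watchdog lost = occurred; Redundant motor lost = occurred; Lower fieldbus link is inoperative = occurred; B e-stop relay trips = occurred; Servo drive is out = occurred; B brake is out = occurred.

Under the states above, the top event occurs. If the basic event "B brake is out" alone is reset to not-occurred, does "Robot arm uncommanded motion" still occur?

Counterfactual: set "B brake is out" to not occurred.
Feedback branch fails [AND]: Servo drive is out=occurs, Lower fieldbus link is inoperative=occurs → all inputs occur → occurs.
Brake chain inoperative [AND]: Resolver malfunctions=occurs, Feedback branch fails=occurs, Redundant motor lost=occurs → all inputs occur → occurs.
Controller stage down [AND]: B e-stop relay trips=occurs, Watchdog lost=occurs → all inputs occur → occurs.
Servo loop fails [OR]: B brake is out=not, Reserve joint encoder offline=occurs → at least one input occurs → occurs.
E-stop path lost [AND]: Brake chain inoperative=occurs, Controller stage down=occurs, Servo loop fails=occurs → all inputs occur → occurs.
Robot arm uncommanded motion [AND]: E-stop path lost=occurs, Upper limit switch is down=occurs, C safety controller offline=occurs → all inputs occur → occurs.

Yes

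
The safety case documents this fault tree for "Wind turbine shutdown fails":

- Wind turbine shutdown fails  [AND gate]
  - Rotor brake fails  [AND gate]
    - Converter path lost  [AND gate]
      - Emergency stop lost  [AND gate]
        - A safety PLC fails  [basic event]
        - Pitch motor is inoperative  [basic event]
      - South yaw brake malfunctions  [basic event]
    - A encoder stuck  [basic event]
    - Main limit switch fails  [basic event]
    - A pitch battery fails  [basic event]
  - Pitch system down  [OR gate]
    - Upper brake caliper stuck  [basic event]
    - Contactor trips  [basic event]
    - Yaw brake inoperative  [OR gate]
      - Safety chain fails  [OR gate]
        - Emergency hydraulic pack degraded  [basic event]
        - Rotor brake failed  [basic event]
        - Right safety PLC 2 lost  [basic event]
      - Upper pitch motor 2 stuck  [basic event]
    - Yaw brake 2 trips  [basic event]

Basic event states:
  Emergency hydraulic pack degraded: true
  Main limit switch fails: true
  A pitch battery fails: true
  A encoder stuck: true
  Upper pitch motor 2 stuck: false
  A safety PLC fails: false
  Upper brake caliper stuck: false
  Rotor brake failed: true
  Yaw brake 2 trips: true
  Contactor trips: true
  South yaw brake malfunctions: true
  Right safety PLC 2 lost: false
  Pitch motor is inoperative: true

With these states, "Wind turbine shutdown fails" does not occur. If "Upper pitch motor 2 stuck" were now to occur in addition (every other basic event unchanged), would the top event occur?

No

Counterfactual: set "Upper pitch motor 2 stuck" to occurred.
Emergency stop lost [AND]: A safety PLC fails=not, Pitch motor is inoperative=occurs → not all inputs occur → does not occur.
Converter path lost [AND]: Emergency stop lost=not, South yaw brake malfunctions=occurs → not all inputs occur → does not occur.
Rotor brake fails [AND]: Converter path lost=not, A encoder stuck=occurs, Main limit switch fails=occurs, A pitch battery fails=occurs → not all inputs occur → does not occur.
Safety chain fails [OR]: Emergency hydraulic pack degraded=occurs, Rotor brake failed=occurs, Right safety PLC 2 lost=not → at least one input occurs → occurs.
Yaw brake inoperative [OR]: Safety chain fails=occurs, Upper pitch motor 2 stuck=occurs → at least one input occurs → occurs.
Pitch system down [OR]: Upper brake caliper stuck=not, Contactor trips=occurs, Yaw brake inoperative=occurs, Yaw brake 2 trips=occurs → at least one input occurs → occurs.
Wind turbine shutdown fails [AND]: Rotor brake fails=not, Pitch system down=occurs → not all inputs occur → does not occur.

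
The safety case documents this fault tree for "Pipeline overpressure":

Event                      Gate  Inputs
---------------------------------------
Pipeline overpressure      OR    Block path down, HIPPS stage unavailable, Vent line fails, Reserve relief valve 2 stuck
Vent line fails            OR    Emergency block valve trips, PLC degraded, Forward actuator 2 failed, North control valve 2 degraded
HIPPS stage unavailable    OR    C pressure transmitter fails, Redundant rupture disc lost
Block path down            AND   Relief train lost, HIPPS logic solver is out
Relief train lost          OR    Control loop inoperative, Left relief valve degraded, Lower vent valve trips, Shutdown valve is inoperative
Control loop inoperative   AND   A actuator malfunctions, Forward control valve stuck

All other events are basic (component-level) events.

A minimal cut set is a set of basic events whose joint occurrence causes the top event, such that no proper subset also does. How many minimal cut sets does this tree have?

Control loop inoperative [AND]: one cut set from each child combined → 1 × 1 = 1 cut set(s).
Relief train lost [OR]: union of children's cut sets → 4 cut set(s).
Block path down [AND]: one cut set from each child combined → 4 × 1 = 4 cut set(s).
HIPPS stage unavailable [OR]: union of children's cut sets → 2 cut set(s).
Vent line fails [OR]: union of children's cut sets → 4 cut set(s).
Pipeline overpressure [OR]: union of children's cut sets → 11 cut set(s).

11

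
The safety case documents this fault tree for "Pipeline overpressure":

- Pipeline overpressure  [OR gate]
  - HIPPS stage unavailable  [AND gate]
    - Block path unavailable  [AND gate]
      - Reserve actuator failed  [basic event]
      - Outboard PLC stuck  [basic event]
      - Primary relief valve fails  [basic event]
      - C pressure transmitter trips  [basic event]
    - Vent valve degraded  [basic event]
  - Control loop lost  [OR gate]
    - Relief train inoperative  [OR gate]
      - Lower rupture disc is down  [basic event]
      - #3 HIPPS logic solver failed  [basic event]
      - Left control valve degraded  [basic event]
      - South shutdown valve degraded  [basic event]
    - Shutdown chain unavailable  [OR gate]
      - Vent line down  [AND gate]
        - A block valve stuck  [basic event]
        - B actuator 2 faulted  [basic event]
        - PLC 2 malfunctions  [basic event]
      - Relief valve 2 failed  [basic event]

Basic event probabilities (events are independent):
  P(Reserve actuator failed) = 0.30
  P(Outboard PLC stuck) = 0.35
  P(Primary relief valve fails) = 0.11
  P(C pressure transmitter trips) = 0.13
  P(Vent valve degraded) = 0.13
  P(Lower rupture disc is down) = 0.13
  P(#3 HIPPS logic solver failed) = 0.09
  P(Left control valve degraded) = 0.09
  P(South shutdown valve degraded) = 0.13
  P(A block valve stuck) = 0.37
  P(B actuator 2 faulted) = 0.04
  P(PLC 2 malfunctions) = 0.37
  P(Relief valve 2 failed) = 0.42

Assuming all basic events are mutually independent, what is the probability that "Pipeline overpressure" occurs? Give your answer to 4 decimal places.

P(Block path unavailable) [AND] = 0.30 × 0.35 × 0.11 × 0.13 = 0.001502
P(HIPPS stage unavailable) [AND] = 0.001502 × 0.13 = 0.000195
P(Relief train inoperative) [OR] = 1 − (1−0.13) × (1−0.09) × (1−0.09) × (1−0.13) = 0.373211
P(Vent line down) [AND] = 0.37 × 0.04 × 0.37 = 0.005476
P(Shutdown chain unavailable) [OR] = 1 − (1−0.005476) × (1−0.42) = 0.423176
P(Control loop lost) [OR] = 1 − (1−0.373211) × (1−0.423176) = 0.638453
P(Pipeline overpressure) [OR] = 1 − (1−0.000195) × (1−0.638453) = 0.638524
Rounded to 4 decimal places: P(Pipeline overpressure) ≈ 0.6385.

0.6385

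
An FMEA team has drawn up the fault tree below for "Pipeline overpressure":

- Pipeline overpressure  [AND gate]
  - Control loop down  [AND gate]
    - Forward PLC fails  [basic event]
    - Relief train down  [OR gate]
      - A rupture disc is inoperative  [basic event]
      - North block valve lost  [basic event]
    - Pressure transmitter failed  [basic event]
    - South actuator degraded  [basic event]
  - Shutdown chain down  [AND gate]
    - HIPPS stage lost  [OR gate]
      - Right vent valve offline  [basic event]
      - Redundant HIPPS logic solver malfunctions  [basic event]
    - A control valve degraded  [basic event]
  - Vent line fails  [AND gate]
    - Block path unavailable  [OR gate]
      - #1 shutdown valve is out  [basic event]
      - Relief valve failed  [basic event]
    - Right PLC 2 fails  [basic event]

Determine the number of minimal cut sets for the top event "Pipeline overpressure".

8

Relief train down [OR]: union of children's cut sets → 2 cut set(s).
Control loop down [AND]: one cut set from each child combined → 1 × 2 × 1 × 1 = 2 cut set(s).
HIPPS stage lost [OR]: union of children's cut sets → 2 cut set(s).
Shutdown chain down [AND]: one cut set from each child combined → 2 × 1 = 2 cut set(s).
Block path unavailable [OR]: union of children's cut sets → 2 cut set(s).
Vent line fails [AND]: one cut set from each child combined → 2 × 1 = 2 cut set(s).
Pipeline overpressure [AND]: one cut set from each child combined → 2 × 2 × 2 = 8 cut set(s).
Minimal cut sets: {#1 shutdown valve is out, A control valve degraded, A rupture disc is inoperative, Forward PLC fails, Pressure transmitter failed, Right PLC 2 fails, Right vent valve offline, South actuator degraded}; {A control valve degraded, A rupture disc is inoperative, Forward PLC fails, Pressure transmitter failed, Relief valve failed, Right PLC 2 fails, Right vent valve offline, South actuator degraded}; {#1 shutdown valve is out, A control valve degraded, A rupture disc is inoperative, Forward PLC fails, Pressure transmitter failed, Redundant HIPPS logic solver malfunctions, Right PLC 2 fails, South actuator degraded}; {A control valve degraded, A rupture disc is inoperative, Forward PLC fails, Pressure transmitter failed, Redundant HIPPS logic solver malfunctions, Relief valve failed, Right PLC 2 fails, South actuator degraded}; {#1 shutdown valve is out, A control valve degraded, Forward PLC fails, North block valve lost, Pressure transmitter failed, Right PLC 2 fails, Right vent valve offline, South actuator degraded}; {A control valve degraded, Forward PLC fails, North block valve lost, Pressure transmitter failed, Relief valve failed, Right PLC 2 fails, Right vent valve offline, South actuator degraded}; {#1 shutdown valve is out, A control valve degraded, Forward PLC fails, North block valve lost, Pressure transmitter failed, Redundant HIPPS logic solver malfunctions, Right PLC 2 fails, South actuator degraded}; {A control valve degraded, Forward PLC fails, North block valve lost, Pressure transmitter failed, Redundant HIPPS logic solver malfunctions, Relief valve failed, Right PLC 2 fails, South actuator degraded}.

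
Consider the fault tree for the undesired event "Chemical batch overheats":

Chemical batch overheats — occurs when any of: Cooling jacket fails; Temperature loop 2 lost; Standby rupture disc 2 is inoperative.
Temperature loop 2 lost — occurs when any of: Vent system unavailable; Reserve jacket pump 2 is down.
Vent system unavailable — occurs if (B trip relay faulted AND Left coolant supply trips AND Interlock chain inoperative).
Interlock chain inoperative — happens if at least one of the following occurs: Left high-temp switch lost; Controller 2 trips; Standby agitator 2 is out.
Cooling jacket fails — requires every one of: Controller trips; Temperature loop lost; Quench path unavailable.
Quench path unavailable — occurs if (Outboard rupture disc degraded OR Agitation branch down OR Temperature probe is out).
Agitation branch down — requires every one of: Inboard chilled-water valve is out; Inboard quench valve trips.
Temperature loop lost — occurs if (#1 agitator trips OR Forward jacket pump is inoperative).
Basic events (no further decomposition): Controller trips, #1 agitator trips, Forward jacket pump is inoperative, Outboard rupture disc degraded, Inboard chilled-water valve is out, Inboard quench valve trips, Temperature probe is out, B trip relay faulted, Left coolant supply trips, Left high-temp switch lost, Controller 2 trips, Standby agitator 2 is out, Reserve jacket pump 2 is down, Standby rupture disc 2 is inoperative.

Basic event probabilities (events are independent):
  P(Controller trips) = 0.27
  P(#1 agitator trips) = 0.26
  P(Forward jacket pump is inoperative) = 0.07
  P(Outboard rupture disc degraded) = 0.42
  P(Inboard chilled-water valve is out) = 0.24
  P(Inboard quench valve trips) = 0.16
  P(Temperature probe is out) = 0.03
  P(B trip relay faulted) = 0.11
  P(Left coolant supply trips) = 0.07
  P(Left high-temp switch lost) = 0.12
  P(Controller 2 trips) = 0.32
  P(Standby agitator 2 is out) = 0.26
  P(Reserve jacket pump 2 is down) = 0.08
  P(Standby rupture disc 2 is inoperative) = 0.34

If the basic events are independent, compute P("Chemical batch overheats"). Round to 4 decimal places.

0.4188

P(Temperature loop lost) [OR] = 1 − (1−0.26) × (1−0.07) = 0.311800
P(Agitation branch down) [AND] = 0.24 × 0.16 = 0.038400
P(Quench path unavailable) [OR] = 1 − (1−0.42) × (1−0.038400) × (1−0.03) = 0.459004
P(Cooling jacket fails) [AND] = 0.27 × 0.311800 × 0.459004 = 0.038642
P(Interlock chain inoperative) [OR] = 1 − (1−0.12) × (1−0.32) × (1−0.26) = 0.557184
P(Vent system unavailable) [AND] = 0.11 × 0.07 × 0.557184 = 0.004290
P(Temperature loop 2 lost) [OR] = 1 − (1−0.004290) × (1−0.08) = 0.083947
P(Chemical batch overheats) [OR] = 1 − (1−0.038642) × (1−0.083947) × (1−0.34) = 0.418768
Rounded to 4 decimal places: P(Chemical batch overheats) ≈ 0.4188.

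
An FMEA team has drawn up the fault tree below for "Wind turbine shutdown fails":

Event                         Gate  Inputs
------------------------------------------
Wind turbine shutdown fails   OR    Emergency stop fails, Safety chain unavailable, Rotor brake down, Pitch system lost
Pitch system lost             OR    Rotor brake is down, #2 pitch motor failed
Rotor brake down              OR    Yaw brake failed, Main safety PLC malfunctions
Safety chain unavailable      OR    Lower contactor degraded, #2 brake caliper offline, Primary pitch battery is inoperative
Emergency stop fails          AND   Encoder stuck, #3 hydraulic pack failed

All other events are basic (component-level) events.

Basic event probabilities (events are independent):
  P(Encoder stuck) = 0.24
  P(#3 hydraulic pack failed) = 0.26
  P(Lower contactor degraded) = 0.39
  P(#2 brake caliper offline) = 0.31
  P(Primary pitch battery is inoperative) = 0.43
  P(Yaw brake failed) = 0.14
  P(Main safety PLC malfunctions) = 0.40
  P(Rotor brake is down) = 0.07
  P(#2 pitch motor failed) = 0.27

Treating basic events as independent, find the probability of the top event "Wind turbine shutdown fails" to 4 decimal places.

P(Emergency stop fails) [AND] = 0.24 × 0.26 = 0.062400
P(Safety chain unavailable) [OR] = 1 − (1−0.39) × (1−0.31) × (1−0.43) = 0.760087
P(Rotor brake down) [OR] = 1 − (1−0.14) × (1−0.40) = 0.484000
P(Pitch system lost) [OR] = 1 − (1−0.07) × (1−0.27) = 0.321100
P(Wind turbine shutdown fails) [OR] = 1 − (1−0.062400) × (1−0.760087) × (1−0.484000) × (1−0.321100) = 0.921200
Rounded to 4 decimal places: P(Wind turbine shutdown fails) ≈ 0.9212.

0.9212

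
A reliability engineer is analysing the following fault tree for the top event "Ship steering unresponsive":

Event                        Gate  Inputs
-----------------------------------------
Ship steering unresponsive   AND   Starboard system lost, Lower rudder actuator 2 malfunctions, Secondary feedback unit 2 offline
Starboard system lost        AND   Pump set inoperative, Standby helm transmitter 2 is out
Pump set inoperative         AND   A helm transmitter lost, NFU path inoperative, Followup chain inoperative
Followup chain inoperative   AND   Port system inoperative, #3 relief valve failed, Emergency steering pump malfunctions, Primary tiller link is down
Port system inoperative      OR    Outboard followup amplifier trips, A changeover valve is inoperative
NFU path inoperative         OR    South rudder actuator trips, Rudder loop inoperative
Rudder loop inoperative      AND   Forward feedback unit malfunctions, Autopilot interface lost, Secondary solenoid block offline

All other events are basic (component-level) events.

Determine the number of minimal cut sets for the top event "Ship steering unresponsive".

Rudder loop inoperative [AND]: one cut set from each child combined → 1 × 1 × 1 = 1 cut set(s).
NFU path inoperative [OR]: union of children's cut sets → 2 cut set(s).
Port system inoperative [OR]: union of children's cut sets → 2 cut set(s).
Followup chain inoperative [AND]: one cut set from each child combined → 2 × 1 × 1 × 1 = 2 cut set(s).
Pump set inoperative [AND]: one cut set from each child combined → 1 × 2 × 2 = 4 cut set(s).
Starboard system lost [AND]: one cut set from each child combined → 4 × 1 = 4 cut set(s).
Ship steering unresponsive [AND]: one cut set from each child combined → 4 × 1 × 1 = 4 cut set(s).
Minimal cut sets: {#3 relief valve failed, A helm transmitter lost, Emergency steering pump malfunctions, Lower rudder actuator 2 malfunctions, Outboard followup amplifier trips, Primary tiller link is down, Secondary feedback unit 2 offline, South rudder actuator trips, Standby helm transmitter 2 is out}; {#3 relief valve failed, A changeover valve is inoperative, A helm transmitter lost, Emergency steering pump malfunctions, Lower rudder actuator 2 malfunctions, Primary tiller link is down, Secondary feedback unit 2 offline, South rudder actuator trips, Standby helm transmitter 2 is out}; {#3 relief valve failed, A helm transmitter lost, Autopilot interface lost, Emergency steering pump malfunctions, Forward feedback unit malfunctions, Lower rudder actuator 2 malfunctions, Outboard followup amplifier trips, Primary tiller link is down, Secondary feedback unit 2 offline, Secondary solenoid block offline, Standby helm transmitter 2 is out}; {#3 relief valve failed, A changeover valve is inoperative, A helm transmitter lost, Autopilot interface lost, Emergency steering pump malfunctions, Forward feedback unit malfunctions, Lower rudder actuator 2 malfunctions, Primary tiller link is down, Secondary feedback unit 2 offline, Secondary solenoid block offline, Standby helm transmitter 2 is out}.

4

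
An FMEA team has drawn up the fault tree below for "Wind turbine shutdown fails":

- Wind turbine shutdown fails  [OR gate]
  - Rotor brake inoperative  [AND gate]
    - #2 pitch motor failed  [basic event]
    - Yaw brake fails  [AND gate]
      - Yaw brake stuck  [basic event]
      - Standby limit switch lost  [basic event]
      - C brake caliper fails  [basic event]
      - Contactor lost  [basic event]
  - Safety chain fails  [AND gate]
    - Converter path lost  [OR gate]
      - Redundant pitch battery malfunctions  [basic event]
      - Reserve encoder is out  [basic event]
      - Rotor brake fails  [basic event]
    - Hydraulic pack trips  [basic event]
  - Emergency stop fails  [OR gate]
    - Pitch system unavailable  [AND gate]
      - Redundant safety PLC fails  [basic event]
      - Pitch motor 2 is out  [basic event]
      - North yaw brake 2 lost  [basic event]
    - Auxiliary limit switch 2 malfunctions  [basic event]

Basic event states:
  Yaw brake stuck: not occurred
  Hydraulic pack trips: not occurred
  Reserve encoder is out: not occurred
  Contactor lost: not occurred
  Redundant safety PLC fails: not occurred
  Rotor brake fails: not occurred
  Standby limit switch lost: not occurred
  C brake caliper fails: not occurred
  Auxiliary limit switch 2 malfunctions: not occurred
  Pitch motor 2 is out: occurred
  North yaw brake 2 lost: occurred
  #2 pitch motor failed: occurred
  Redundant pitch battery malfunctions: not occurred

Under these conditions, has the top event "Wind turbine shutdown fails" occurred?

No

Yaw brake fails [AND]: Yaw brake stuck=not, Standby limit switch lost=not, C brake caliper fails=not, Contactor lost=not → not all inputs occur → does not occur.
Rotor brake inoperative [AND]: #2 pitch motor failed=occurs, Yaw brake fails=not → not all inputs occur → does not occur.
Converter path lost [OR]: Redundant pitch battery malfunctions=not, Reserve encoder is out=not, Rotor brake fails=not → no input occurs → does not occur.
Safety chain fails [AND]: Converter path lost=not, Hydraulic pack trips=not → not all inputs occur → does not occur.
Pitch system unavailable [AND]: Redundant safety PLC fails=not, Pitch motor 2 is out=occurs, North yaw brake 2 lost=occurs → not all inputs occur → does not occur.
Emergency stop fails [OR]: Pitch system unavailable=not, Auxiliary limit switch 2 malfunctions=not → no input occurs → does not occur.
Wind turbine shutdown fails [OR]: Rotor brake inoperative=not, Safety chain fails=not, Emergency stop fails=not → no input occurs → does not occur.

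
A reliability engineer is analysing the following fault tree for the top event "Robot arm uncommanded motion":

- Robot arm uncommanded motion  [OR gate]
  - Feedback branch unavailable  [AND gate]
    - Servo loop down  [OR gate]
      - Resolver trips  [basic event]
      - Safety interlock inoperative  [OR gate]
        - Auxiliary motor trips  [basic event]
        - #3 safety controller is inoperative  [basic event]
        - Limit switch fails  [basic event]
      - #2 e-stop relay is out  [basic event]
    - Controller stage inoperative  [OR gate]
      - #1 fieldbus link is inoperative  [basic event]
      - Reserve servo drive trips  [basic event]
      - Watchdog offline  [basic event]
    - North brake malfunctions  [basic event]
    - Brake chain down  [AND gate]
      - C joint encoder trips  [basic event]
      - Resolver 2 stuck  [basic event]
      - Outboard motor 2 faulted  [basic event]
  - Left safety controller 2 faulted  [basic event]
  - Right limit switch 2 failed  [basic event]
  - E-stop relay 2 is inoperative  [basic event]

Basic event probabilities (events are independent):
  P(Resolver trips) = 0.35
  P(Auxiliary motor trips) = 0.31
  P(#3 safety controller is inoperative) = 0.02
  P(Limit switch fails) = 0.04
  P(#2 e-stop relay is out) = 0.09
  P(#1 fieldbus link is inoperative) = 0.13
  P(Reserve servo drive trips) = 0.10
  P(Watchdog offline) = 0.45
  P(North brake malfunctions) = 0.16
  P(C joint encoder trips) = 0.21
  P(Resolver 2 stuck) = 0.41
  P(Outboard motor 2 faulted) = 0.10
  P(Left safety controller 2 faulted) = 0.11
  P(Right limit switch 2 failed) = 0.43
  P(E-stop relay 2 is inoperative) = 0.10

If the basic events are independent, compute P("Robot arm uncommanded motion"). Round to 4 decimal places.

0.5437

P(Safety interlock inoperative) [OR] = 1 − (1−0.31) × (1−0.02) × (1−0.04) = 0.350848
P(Servo loop down) [OR] = 1 − (1−0.35) × (1−0.350848) × (1−0.09) = 0.616027
P(Controller stage inoperative) [OR] = 1 − (1−0.13) × (1−0.10) × (1−0.45) = 0.569350
P(Brake chain down) [AND] = 0.21 × 0.41 × 0.10 = 0.008610
P(Feedback branch unavailable) [AND] = 0.616027 × 0.569350 × 0.16 × 0.008610 = 0.000483
P(Robot arm uncommanded motion) [OR] = 1 − (1−0.000483) × (1−0.11) × (1−0.43) × (1−0.10) = 0.543651
Rounded to 4 decimal places: P(Robot arm uncommanded motion) ≈ 0.5437.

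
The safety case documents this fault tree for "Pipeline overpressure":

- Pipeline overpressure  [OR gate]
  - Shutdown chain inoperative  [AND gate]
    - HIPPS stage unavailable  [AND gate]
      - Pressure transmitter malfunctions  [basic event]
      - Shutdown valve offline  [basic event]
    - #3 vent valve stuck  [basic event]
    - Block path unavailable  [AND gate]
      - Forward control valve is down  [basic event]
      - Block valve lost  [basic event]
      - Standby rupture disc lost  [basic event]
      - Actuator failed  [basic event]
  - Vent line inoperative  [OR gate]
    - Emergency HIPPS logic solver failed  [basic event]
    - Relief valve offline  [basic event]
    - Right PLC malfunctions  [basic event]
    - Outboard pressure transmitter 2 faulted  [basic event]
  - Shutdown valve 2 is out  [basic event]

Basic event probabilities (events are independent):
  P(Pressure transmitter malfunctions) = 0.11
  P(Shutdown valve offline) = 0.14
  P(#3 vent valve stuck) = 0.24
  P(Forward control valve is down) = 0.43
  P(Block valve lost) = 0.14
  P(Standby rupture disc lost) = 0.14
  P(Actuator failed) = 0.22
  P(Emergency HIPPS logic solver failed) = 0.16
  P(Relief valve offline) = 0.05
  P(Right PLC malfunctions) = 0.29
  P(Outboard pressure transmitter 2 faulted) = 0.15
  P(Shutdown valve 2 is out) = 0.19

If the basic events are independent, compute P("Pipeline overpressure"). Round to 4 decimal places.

P(HIPPS stage unavailable) [AND] = 0.11 × 0.14 = 0.015400
P(Block path unavailable) [AND] = 0.43 × 0.14 × 0.14 × 0.22 = 0.001854
P(Shutdown chain inoperative) [AND] = 0.015400 × 0.24 × 0.001854 = 0.000007
P(Vent line inoperative) [OR] = 1 − (1−0.16) × (1−0.05) × (1−0.29) × (1−0.15) = 0.518407
P(Pipeline overpressure) [OR] = 1 − (1−0.000007) × (1−0.518407) × (1−0.19) = 0.609912
Rounded to 4 decimal places: P(Pipeline overpressure) ≈ 0.6099.

0.6099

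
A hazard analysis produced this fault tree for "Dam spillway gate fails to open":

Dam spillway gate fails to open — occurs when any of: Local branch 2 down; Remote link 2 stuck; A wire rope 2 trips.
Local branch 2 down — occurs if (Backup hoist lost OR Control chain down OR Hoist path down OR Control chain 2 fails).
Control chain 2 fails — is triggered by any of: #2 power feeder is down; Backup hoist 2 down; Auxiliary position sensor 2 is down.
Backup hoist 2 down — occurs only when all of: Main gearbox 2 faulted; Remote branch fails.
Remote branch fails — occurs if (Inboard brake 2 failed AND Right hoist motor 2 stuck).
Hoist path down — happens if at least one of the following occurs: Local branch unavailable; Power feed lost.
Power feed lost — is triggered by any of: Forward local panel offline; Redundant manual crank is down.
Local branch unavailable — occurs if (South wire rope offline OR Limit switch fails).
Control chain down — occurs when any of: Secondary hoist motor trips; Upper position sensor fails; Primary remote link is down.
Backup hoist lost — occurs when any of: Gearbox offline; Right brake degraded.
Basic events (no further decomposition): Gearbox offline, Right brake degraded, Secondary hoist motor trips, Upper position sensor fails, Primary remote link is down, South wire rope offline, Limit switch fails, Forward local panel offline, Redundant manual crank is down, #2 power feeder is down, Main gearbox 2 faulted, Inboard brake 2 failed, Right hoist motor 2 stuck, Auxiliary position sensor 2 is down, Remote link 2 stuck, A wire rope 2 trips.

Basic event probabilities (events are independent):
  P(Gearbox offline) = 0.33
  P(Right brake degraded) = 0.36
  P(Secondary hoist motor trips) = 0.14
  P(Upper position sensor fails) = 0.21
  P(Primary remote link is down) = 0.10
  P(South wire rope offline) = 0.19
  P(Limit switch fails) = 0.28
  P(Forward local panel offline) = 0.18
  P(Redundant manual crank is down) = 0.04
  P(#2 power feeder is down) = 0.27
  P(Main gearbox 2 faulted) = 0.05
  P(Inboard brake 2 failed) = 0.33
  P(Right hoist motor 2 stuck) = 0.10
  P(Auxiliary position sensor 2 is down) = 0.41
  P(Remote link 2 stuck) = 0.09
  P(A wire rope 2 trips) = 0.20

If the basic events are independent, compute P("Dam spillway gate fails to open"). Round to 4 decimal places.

0.9623

P(Backup hoist lost) [OR] = 1 − (1−0.33) × (1−0.36) = 0.571200
P(Control chain down) [OR] = 1 − (1−0.14) × (1−0.21) × (1−0.10) = 0.388540
P(Local branch unavailable) [OR] = 1 − (1−0.19) × (1−0.28) = 0.416800
P(Power feed lost) [OR] = 1 − (1−0.18) × (1−0.04) = 0.212800
P(Hoist path down) [OR] = 1 − (1−0.416800) × (1−0.212800) = 0.540905
P(Remote branch fails) [AND] = 0.33 × 0.10 = 0.033000
P(Backup hoist 2 down) [AND] = 0.05 × 0.033000 = 0.001650
P(Control chain 2 fails) [OR] = 1 − (1−0.27) × (1−0.001650) × (1−0.41) = 0.570011
P(Local branch 2 down) [OR] = 1 − (1−0.571200) × (1−0.388540) × (1−0.540905) × (1−0.570011) = 0.948241
P(Dam spillway gate fails to open) [OR] = 1 − (1−0.948241) × (1−0.09) × (1−0.20) = 0.962319
Rounded to 4 decimal places: P(Dam spillway gate fails to open) ≈ 0.9623.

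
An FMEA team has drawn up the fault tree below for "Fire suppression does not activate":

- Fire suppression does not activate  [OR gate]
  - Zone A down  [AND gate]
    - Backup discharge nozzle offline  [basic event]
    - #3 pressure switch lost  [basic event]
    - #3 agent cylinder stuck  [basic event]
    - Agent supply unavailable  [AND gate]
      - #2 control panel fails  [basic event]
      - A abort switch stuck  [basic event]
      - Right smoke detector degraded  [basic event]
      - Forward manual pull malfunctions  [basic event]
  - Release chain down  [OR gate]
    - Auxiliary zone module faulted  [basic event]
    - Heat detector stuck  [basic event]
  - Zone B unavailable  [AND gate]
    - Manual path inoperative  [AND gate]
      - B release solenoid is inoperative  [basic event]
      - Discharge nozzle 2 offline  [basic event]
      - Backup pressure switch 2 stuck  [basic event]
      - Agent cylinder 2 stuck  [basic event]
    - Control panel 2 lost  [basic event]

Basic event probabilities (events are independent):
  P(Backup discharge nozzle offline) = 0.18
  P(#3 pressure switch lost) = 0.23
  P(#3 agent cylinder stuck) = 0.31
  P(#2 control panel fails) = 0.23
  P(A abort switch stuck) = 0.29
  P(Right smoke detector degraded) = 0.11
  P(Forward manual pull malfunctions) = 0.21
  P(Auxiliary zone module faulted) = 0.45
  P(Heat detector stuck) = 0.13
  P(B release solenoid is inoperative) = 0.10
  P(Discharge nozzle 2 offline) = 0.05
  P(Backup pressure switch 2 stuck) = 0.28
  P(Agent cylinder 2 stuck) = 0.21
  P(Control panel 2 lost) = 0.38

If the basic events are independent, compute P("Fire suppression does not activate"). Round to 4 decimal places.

0.5216

P(Agent supply unavailable) [AND] = 0.23 × 0.29 × 0.11 × 0.21 = 0.001541
P(Zone A down) [AND] = 0.18 × 0.23 × 0.31 × 0.001541 = 0.000020
P(Release chain down) [OR] = 1 − (1−0.45) × (1−0.13) = 0.521500
P(Manual path inoperative) [AND] = 0.10 × 0.05 × 0.28 × 0.21 = 0.000294
P(Zone B unavailable) [AND] = 0.000294 × 0.38 = 0.000112
P(Fire suppression does not activate) [OR] = 1 − (1−0.000020) × (1−0.521500) × (1−0.000112) = 0.521563
Rounded to 4 decimal places: P(Fire suppression does not activate) ≈ 0.5216.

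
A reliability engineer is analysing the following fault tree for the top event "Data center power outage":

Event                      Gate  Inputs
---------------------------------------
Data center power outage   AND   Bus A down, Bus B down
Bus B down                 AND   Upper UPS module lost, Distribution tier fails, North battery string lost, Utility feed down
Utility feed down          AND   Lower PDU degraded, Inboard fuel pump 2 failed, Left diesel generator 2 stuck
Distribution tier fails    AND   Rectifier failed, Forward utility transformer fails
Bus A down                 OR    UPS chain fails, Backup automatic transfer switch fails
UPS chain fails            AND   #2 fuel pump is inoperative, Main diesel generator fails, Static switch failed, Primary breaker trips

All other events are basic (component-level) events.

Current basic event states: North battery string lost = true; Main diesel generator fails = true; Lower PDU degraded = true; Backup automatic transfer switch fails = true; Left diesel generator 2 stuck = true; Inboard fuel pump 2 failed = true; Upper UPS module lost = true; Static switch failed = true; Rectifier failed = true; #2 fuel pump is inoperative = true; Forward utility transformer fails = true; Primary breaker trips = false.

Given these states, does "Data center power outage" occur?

UPS chain fails [AND]: #2 fuel pump is inoperative=occurs, Main diesel generator fails=occurs, Static switch failed=occurs, Primary breaker trips=not → not all inputs occur → does not occur.
Bus A down [OR]: UPS chain fails=not, Backup automatic transfer switch fails=occurs → at least one input occurs → occurs.
Distribution tier fails [AND]: Rectifier failed=occurs, Forward utility transformer fails=occurs → all inputs occur → occurs.
Utility feed down [AND]: Lower PDU degraded=occurs, Inboard fuel pump 2 failed=occurs, Left diesel generator 2 stuck=occurs → all inputs occur → occurs.
Bus B down [AND]: Upper UPS module lost=occurs, Distribution tier fails=occurs, North battery string lost=occurs, Utility feed down=occurs → all inputs occur → occurs.
Data center power outage [AND]: Bus A down=occurs, Bus B down=occurs → all inputs occur → occurs.

Yes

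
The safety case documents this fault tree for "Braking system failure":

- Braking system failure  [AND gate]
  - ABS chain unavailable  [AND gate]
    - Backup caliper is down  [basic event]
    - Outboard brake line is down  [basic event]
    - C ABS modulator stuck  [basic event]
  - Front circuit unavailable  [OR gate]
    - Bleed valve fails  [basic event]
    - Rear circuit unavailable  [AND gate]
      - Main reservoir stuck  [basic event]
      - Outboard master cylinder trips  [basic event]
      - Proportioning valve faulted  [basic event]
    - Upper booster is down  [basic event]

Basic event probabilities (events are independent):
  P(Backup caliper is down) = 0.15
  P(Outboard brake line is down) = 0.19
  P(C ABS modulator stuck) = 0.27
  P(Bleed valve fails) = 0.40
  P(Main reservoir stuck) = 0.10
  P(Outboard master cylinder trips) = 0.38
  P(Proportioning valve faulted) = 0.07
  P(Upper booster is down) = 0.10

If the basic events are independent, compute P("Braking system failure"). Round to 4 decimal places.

P(ABS chain unavailable) [AND] = 0.15 × 0.19 × 0.27 = 0.007695
P(Rear circuit unavailable) [AND] = 0.10 × 0.38 × 0.07 = 0.002660
P(Front circuit unavailable) [OR] = 1 − (1−0.40) × (1−0.002660) × (1−0.10) = 0.461436
P(Braking system failure) [AND] = 0.007695 × 0.461436 = 0.003551
Rounded to 4 decimal places: P(Braking system failure) ≈ 0.0036.

0.0036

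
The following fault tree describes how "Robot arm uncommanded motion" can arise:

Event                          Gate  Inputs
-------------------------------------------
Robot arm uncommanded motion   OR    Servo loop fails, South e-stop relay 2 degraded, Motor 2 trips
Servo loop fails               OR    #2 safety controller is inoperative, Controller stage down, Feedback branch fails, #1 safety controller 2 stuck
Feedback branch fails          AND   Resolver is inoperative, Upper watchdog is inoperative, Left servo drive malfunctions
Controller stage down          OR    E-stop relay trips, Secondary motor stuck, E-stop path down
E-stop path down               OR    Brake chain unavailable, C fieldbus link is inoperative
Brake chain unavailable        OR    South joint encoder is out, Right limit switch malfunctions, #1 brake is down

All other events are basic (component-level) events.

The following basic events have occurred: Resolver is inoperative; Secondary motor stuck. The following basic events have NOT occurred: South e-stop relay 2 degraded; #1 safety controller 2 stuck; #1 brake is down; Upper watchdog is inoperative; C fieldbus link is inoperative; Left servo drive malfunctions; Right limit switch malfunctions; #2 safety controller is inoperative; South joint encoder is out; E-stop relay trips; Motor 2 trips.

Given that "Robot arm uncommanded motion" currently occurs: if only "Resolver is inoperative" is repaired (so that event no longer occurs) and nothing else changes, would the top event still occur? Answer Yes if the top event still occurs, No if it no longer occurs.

Counterfactual: set "Resolver is inoperative" to not occurred.
Brake chain unavailable [OR]: South joint encoder is out=not, Right limit switch malfunctions=not, #1 brake is down=not → no input occurs → does not occur.
E-stop path down [OR]: Brake chain unavailable=not, C fieldbus link is inoperative=not → no input occurs → does not occur.
Controller stage down [OR]: E-stop relay trips=not, Secondary motor stuck=occurs, E-stop path down=not → at least one input occurs → occurs.
Feedback branch fails [AND]: Resolver is inoperative=not, Upper watchdog is inoperative=not, Left servo drive malfunctions=not → not all inputs occur → does not occur.
Servo loop fails [OR]: #2 safety controller is inoperative=not, Controller stage down=occurs, Feedback branch fails=not, #1 safety controller 2 stuck=not → at least one input occurs → occurs.
Robot arm uncommanded motion [OR]: Servo loop fails=occurs, South e-stop relay 2 degraded=not, Motor 2 trips=not → at least one input occurs → occurs.

Yes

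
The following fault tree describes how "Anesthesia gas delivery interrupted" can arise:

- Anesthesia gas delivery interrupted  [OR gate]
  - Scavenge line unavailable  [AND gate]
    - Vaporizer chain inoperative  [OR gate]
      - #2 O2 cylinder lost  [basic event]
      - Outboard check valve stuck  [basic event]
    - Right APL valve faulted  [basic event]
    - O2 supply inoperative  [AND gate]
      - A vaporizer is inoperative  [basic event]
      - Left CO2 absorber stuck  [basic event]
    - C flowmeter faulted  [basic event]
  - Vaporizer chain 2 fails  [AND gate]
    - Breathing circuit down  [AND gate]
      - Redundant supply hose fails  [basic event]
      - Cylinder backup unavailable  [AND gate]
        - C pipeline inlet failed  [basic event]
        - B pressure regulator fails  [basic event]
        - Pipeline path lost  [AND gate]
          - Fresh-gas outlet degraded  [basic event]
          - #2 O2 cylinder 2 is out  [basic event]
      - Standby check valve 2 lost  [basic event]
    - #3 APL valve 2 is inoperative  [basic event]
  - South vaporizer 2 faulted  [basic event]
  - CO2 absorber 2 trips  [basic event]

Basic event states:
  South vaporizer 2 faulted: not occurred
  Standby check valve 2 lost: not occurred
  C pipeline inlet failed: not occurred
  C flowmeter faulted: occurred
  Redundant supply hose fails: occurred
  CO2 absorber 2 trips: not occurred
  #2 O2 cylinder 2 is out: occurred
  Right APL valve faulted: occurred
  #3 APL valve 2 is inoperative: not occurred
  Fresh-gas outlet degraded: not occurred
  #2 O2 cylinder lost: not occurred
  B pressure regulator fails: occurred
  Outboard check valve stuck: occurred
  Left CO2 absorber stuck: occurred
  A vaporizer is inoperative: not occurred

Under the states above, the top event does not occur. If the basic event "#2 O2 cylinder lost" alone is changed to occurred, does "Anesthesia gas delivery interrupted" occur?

Counterfactual: set "#2 O2 cylinder lost" to occurred.
Vaporizer chain inoperative [OR]: #2 O2 cylinder lost=occurs, Outboard check valve stuck=occurs → at least one input occurs → occurs.
O2 supply inoperative [AND]: A vaporizer is inoperative=not, Left CO2 absorber stuck=occurs → not all inputs occur → does not occur.
Scavenge line unavailable [AND]: Vaporizer chain inoperative=occurs, Right APL valve faulted=occurs, O2 supply inoperative=not, C flowmeter faulted=occurs → not all inputs occur → does not occur.
Pipeline path lost [AND]: Fresh-gas outlet degraded=not, #2 O2 cylinder 2 is out=occurs → not all inputs occur → does not occur.
Cylinder backup unavailable [AND]: C pipeline inlet failed=not, B pressure regulator fails=occurs, Pipeline path lost=not → not all inputs occur → does not occur.
Breathing circuit down [AND]: Redundant supply hose fails=occurs, Cylinder backup unavailable=not, Standby check valve 2 lost=not → not all inputs occur → does not occur.
Vaporizer chain 2 fails [AND]: Breathing circuit down=not, #3 APL valve 2 is inoperative=not → not all inputs occur → does not occur.
Anesthesia gas delivery interrupted [OR]: Scavenge line unavailable=not, Vaporizer chain 2 fails=not, South vaporizer 2 faulted=not, CO2 absorber 2 trips=not → no input occurs → does not occur.

No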